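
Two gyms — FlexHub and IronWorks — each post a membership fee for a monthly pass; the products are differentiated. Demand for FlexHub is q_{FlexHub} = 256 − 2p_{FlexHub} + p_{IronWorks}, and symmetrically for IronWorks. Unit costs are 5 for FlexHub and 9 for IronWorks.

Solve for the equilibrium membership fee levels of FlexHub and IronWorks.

89.2, 90.8

FlexHub's profit: π = (p_{FlexHub} − 5)(256 − 2p_{FlexHub} + p_{IronWorks}).
∂π/∂p_{FlexHub} = 266 − 4p_{FlexHub} + p_{IronWorks} = 0 ⇒ p_{FlexHub} = 66.5 + 0.25p_{IronWorks}.
Similarly p_{IronWorks} = 68.5 + 0.25p_{FlexHub}.
Solving the two reaction functions simultaneously: (1 − (0.25)(0.25))p_{FlexHub} = 66.5 + 0.25·68.5, so 0.9375p_{FlexHub} = 83.625 and p_{FlexHub} = 89.2.
Then p_{IronWorks} = 68.5 + 0.25·89.2 = 90.8.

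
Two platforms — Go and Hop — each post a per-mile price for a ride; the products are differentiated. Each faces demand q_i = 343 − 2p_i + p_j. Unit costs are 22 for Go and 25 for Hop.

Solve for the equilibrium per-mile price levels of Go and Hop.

Go's profit: π = (p_{Go} − 22)(343 − 2p_{Go} + p_{Hop}).
∂π/∂p_{Go} = 387 − 4p_{Go} + p_{Hop} = 0 ⇒ p_{Go} = 96.75 + 0.25p_{Hop}.
Similarly p_{Hop} = 98.25 + 0.25p_{Go}.
Plugging p_{Hop} into Go's best response: p_{Go} = 96.75 + 0.25(98.25 + 0.25p_{Go}) ⇒ 0.9375p_{Go} = 121.3125, so p_{Go} = 129.4.
Then p_{Hop} = 98.25 + 0.25·129.4 = 130.6.

129.4, 130.6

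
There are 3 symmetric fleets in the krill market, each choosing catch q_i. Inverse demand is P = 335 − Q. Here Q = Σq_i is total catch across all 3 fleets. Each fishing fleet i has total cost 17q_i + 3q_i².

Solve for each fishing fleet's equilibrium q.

A representative fishing fleet's profit is π_i = q_i(335 − Q) − 17q_i − 3q_i², with Q = q_i + Σ_{j≠i} q_j.
First-order condition: 318 − 8q_i − Σ_{j≠i} q_j = 0.
Imposing symmetry (q_j = q for all j) turns Σ_{j≠i} q_j into 2q, so 318 = 10q and q = 31.8.

31.8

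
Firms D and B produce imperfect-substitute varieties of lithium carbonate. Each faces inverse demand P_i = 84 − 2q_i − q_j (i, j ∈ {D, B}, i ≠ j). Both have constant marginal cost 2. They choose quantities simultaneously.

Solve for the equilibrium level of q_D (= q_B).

16.4

Firm D's profit: π = q_D(84 − 2q_D − q_B) − 2q_D.
∂π/∂q_D = 82 − 4q_D − q_B = 0 ⇒ q_D = 20.5 − 0.25q_B.
The game is symmetric, so in equilibrium q_B = q_D: the reaction function gives 1.25q_D = 20.5, hence q_D = 16.4.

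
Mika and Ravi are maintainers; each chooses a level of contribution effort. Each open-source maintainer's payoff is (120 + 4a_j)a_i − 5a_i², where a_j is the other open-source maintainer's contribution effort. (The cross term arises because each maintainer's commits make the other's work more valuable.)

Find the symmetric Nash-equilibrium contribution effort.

Mika's payoff is (120 + 4a_R)a_M − 5a_M².
∂π/∂a_M = 120 + 4a_R − 10a_M = 0, so a_M = 12 + 0.4a_R.
The game is symmetric, so in equilibrium a_R = a_M: the reaction function gives 0.6a_M = 12, hence a_M = 20.

20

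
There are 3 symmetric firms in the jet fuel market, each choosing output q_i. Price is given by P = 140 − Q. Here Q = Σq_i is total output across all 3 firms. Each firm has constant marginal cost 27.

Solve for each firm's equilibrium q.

A representative firm's profit is π_i = q_i(140 − Q) − 27q_i, with Q = q_i + Σ_{j≠i} q_j.
First-order condition: 113 − 2q_i − Σ_{j≠i} q_j = 0.
With identical firms, set every q_j = q: then 113 − 2q − 2q = 0, i.e. q = 113/4 = 28.25.

28.25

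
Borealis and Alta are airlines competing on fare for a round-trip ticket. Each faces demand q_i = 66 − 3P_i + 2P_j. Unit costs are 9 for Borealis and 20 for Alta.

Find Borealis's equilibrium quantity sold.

Borealis's profit: π = (P_{Borealis} − 9)(66 − 3P_{Borealis} + 2P_{Alta}).
∂π/∂P_{Borealis} = 93 − 6P_{Borealis} + 2P_{Alta} = 0 ⇒ P_{Borealis} = 15.5 + (1/3)P_{Alta}.
Similarly P_{Alta} = 21 + (1/3)P_{Borealis}.
Solving the two reaction functions simultaneously: (1 − (1/3)(1/3))P_{Borealis} = 15.5 + (1/3)·21, so (8/9)P_{Borealis} = 22.5 and P_{Borealis} = 25.3125.
Then P_{Alta} = 21 + (1/3)·25.3125 = 29.4375.
q_{Borealis} = 66 − 3·25.3125 + 2·29.4375 = 48.9375.

48.9375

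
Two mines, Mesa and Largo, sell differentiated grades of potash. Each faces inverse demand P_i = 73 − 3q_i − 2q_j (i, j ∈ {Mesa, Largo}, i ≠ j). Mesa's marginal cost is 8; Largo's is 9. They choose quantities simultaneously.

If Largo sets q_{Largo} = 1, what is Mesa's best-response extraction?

Mine Mesa's profit: π = q_{Mesa}(73 − 3q_{Mesa} − 2q_{Largo}) − 8q_{Mesa}.
∂π/∂q_{Mesa} = 65 − 6q_{Mesa} − 2q_{Largo} = 0 ⇒ q_{Mesa} = 65/6 − (1/3)q_{Largo}.
At q_{Largo} = 1: q_{Mesa} = 65/6 − (1/3)·1 = 10.5.

10.5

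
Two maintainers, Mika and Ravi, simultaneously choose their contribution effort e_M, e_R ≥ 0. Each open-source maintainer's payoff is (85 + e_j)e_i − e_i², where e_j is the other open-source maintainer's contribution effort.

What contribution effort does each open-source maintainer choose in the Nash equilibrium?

85

Mika's payoff is (85 + e_R)e_M − e_M².
∂π/∂e_M = 85 + e_R − 2e_M = 0, so e_M = 42.5 + 0.5e_R.
Setting e_M = e_R in the reaction function: e_M = 42.5 + 0.5e_M, so e_M = 42.5 / 0.5 = 85.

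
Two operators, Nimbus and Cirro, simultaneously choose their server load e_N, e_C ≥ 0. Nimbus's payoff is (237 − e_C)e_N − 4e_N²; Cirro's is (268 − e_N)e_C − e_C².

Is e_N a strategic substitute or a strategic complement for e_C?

Expanding Nimbus's payoff: 237e_N − e_Ce_N − 4e_N².
∂π/∂e_N = 237 − e_C − 8e_N = 0, so e_N = 29.625 − 0.125e_C.
The best-response slope de_N/de_C = −0.125 < 0: the reaction function is downward-sloping, so the choices are strategic substitutes.

strategic substitutes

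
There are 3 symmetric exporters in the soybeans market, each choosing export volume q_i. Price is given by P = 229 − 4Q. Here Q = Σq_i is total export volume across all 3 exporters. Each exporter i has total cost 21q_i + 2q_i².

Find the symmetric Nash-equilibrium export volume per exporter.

10.4

A representative exporter's profit is π_i = q_i(229 − 4Q) − 21q_i − 2q_i², with Q = q_i + Σ_{j≠i} q_j.
First-order condition: 208 − 12q_i − 4Σ_{j≠i} q_j = 0.
In a symmetric equilibrium every exporter chooses the same q, so Σ_{j≠i} q_j = 2q. The condition becomes 208 − 20q = 0, giving q = 208/20 = 10.4.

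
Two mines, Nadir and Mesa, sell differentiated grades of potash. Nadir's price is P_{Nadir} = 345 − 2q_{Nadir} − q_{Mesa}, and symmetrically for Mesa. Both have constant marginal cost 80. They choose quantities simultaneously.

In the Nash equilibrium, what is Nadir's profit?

5618

Mine Nadir's profit: π = q_{Nadir}(345 − 2q_{Nadir} − q_{Mesa}) − 80q_{Nadir}.
∂π/∂q_{Nadir} = 265 − 4q_{Nadir} − q_{Mesa} = 0 ⇒ q_{Nadir} = 66.25 − 0.25q_{Mesa}.
By symmetry q_{Mesa} = q_{Nadir}; substituting into the reaction function, 1.25q_{Nadir} = 66.25 and q_{Nadir} = 53.
P_{Nadir} = 345 − 2·53 − 53 = 186.
Profit = (186 − 80)·53 = 5618.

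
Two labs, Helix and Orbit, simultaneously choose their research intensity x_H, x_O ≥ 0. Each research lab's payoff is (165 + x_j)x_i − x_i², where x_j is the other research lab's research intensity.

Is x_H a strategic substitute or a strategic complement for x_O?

Helix's payoff is (165 + x_O)x_H − x_H².
∂π/∂x_H = 165 + x_O − 2x_H = 0, so x_H = 82.5 + 0.5x_O.
The best-response slope dx_H/dx_O = 0.5 > 0: the reaction function is upward-sloping, so the choices are strategic complements.

strategic complements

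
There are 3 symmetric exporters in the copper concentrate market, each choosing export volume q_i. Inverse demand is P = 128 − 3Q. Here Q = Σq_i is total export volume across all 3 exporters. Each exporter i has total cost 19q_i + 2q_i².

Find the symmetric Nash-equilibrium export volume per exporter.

A representative exporter's profit is π_i = q_i(128 − 3Q) − 19q_i − 2q_i², with Q = q_i + Σ_{j≠i} q_j.
First-order condition: 109 − 10q_i − 3Σ_{j≠i} q_j = 0.
In a symmetric equilibrium every exporter chooses the same q, so Σ_{j≠i} q_j = 2q. The condition becomes 109 − 16q = 0, giving q = 109/16 = 6.8125.

6.8125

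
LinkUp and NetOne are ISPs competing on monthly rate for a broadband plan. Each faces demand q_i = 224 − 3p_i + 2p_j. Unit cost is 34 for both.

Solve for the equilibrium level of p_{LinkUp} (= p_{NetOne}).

81.5

LinkUp's profit: π = (p_{LinkUp} − 34)(224 − 3p_{LinkUp} + 2p_{NetOne}).
∂π/∂p_{LinkUp} = 326 − 6p_{LinkUp} + 2p_{NetOne} = 0 ⇒ p_{LinkUp} = 163/3 + (1/3)p_{NetOne}.
The game is symmetric, so in equilibrium p_{NetOne} = p_{LinkUp}: the reaction function gives (2/3)p_{LinkUp} = 163/3, hence p_{LinkUp} = 81.5.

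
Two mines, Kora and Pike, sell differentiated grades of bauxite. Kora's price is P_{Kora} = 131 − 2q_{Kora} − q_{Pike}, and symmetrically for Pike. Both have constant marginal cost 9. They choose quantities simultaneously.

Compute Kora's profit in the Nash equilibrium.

1190.72

Mine Kora's profit: π = q_{Kora}(131 − 2q_{Kora} − q_{Pike}) − 9q_{Kora}.
∂π/∂q_{Kora} = 122 − 4q_{Kora} − q_{Pike} = 0 ⇒ q_{Kora} = 30.5 − 0.25q_{Pike}.
Setting q_{Kora} = q_{Pike} in the reaction function: q_{Kora} = 30.5 − 0.25q_{Kora}, so q_{Kora} = 30.5 / 1.25 = 24.4.
P_{Kora} = 131 − 2·24.4 − 24.4 = 57.8.
Profit = (57.8 − 9)·24.4 = 1190.72.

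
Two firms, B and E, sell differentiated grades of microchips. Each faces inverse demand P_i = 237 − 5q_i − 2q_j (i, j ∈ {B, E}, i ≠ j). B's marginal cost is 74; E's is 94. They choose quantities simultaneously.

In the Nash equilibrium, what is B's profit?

Firm B's profit: π = q_B(237 − 5q_B − 2q_E) − 74q_B.
∂π/∂q_B = 163 − 10q_B − 2q_E = 0 ⇒ q_B = 16.3 − 0.2q_E.
Similarly q_E = 14.3 − 0.2q_B.
Plugging q_E into B's best response: q_B = 16.3 − 0.2(14.3 − 0.2q_B) ⇒ 0.96q_B = 13.44, so q_B = 14.
Then q_E = 14.3 − 0.2·14 = 11.5.
P_B = 237 − 5·14 − 2·11.5 = 144.
Profit = (144 − 74)·14 = 980.

980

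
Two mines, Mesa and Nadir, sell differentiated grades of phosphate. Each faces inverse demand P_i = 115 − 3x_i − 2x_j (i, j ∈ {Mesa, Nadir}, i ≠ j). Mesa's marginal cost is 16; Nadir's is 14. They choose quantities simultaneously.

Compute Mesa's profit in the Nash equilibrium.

450.1875

Mine Mesa's profit: π = x_{Mesa}(115 − 3x_{Mesa} − 2x_{Nadir}) − 16x_{Mesa}.
∂π/∂x_{Mesa} = 99 − 6x_{Mesa} − 2x_{Nadir} = 0 ⇒ x_{Mesa} = 16.5 − (1/3)x_{Nadir}.
Similarly x_{Nadir} = 101/6 − (1/3)x_{Mesa}.
Solving the two reaction functions simultaneously: (1 − (−1/3)(−1/3))x_{Mesa} = 16.5 − (1/3)·(101/6), so (8/9)x_{Mesa} = 98/9 and x_{Mesa} = 12.25.
Then x_{Nadir} = 101/6 − (1/3)·12.25 = 12.75.
P_{Mesa} = 115 − 3·12.25 − 2·12.75 = 52.75.
Profit = (52.75 − 16)·12.25 = 450.1875.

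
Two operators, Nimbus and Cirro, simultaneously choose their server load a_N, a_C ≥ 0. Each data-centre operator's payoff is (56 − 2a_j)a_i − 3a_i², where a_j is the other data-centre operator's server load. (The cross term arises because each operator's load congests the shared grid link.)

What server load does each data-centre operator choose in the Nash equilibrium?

7

Nimbus's payoff is (56 − 2a_C)a_N − 3a_N².
∂π/∂a_N = 56 − 2a_C − 6a_N = 0, so a_N = 28/3 − (1/3)a_C.
By symmetry a_C = a_N; substituting into the reaction function, (4/3)a_N = 28/3 and a_N = 7.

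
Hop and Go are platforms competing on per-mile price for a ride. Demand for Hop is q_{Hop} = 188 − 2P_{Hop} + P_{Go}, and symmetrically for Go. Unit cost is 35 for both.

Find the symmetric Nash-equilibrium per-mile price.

86

Hop's profit: π = (P_{Hop} − 35)(188 − 2P_{Hop} + P_{Go}).
∂π/∂P_{Hop} = 258 − 4P_{Hop} + P_{Go} = 0 ⇒ P_{Hop} = 64.5 + 0.25P_{Go}.
Setting P_{Hop} = P_{Go} in the reaction function: P_{Hop} = 64.5 + 0.25P_{Hop}, so P_{Hop} = 64.5 / 0.75 = 86.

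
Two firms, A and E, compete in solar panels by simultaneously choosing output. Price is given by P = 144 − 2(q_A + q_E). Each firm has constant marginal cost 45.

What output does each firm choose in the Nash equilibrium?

16.5

Firm A's profit: π = q_A(144 − 2(q_A + q_E)) − 45q_A.
∂π/∂q_A = 99 − 4q_A − 2q_E = 0, so q_A = 24.75 − 0.5q_E.
By symmetry q_E = q_A; substituting into the reaction function, 1.5q_A = 24.75 and q_A = 16.5.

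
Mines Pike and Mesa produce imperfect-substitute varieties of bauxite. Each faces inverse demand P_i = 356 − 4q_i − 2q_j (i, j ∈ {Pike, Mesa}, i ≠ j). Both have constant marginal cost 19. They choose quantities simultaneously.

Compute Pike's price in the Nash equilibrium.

Mine Pike's profit: π = q_{Pike}(356 − 4q_{Pike} − 2q_{Mesa}) − 19q_{Pike}.
∂π/∂q_{Pike} = 337 − 8q_{Pike} − 2q_{Mesa} = 0 ⇒ q_{Pike} = 42.125 − 0.25q_{Mesa}.
The game is symmetric, so in equilibrium q_{Mesa} = q_{Pike}: the reaction function gives 1.25q_{Pike} = 42.125, hence q_{Pike} = 33.7.
P_{Pike} = 356 − 4·33.7 − 2·33.7 = 153.8.

153.8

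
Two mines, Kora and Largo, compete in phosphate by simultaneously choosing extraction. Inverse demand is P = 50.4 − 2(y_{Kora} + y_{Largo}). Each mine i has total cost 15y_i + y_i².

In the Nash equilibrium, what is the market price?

Mine Kora's profit: π = y_{Kora}(50.4 − 2(y_{Kora} + y_{Largo})) − 15y_{Kora} − y_{Kora}².
∂π/∂y_{Kora} = 35.4 − 6y_{Kora} − 2y_{Largo} = 0, so y_{Kora} = 5.9 − (1/3)y_{Largo}.
Setting y_{Kora} = y_{Largo} in the reaction function: y_{Kora} = 5.9 − (1/3)y_{Kora}, so y_{Kora} = 5.9 / (4/3) = 4.425.
Equilibrium price: P = 50.4 − 2·8.85 = 32.7.

32.7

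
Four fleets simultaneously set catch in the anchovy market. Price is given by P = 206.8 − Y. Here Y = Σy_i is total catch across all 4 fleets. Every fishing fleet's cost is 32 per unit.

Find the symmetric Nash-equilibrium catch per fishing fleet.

A representative fishing fleet's profit is π_i = y_i(206.8 − Y) − 32y_i, with Y = y_i + Σ_{j≠i} y_j.
First-order condition: 174.8 − 2y_i − Σ_{j≠i} y_j = 0.
With identical fishing fleets, set every y_j = y: then 174.8 − 2y − 3y = 0, i.e. y = 174.8/5 = 34.96.

34.96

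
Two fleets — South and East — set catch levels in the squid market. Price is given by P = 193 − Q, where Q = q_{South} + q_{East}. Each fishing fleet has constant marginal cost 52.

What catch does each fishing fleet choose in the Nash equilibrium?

47

Fishing fleet South's profit: π = q_{South}(193 − (q_{South} + q_{East})) − 52q_{South}.
∂π/∂q_{South} = 141 − 2q_{South} − q_{East} = 0, so q_{South} = 70.5 − 0.5q_{East}.
By symmetry q_{East} = q_{South}; substituting into the reaction function, 1.5q_{South} = 70.5 and q_{South} = 47.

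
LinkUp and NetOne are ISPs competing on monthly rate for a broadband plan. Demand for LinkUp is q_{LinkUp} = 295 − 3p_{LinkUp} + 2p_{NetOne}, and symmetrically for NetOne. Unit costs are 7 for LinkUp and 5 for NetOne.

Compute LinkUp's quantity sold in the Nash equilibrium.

214.875

LinkUp's profit: π = (p_{LinkUp} − 7)(295 − 3p_{LinkUp} + 2p_{NetOne}).
∂π/∂p_{LinkUp} = 316 − 6p_{LinkUp} + 2p_{NetOne} = 0 ⇒ p_{LinkUp} = 158/3 + (1/3)p_{NetOne}.
Similarly p_{NetOne} = 155/3 + (1/3)p_{LinkUp}.
Substituting the second reaction function into the first: p_{LinkUp} = 158/3 + (1/3)(155/3 + (1/3)p_{LinkUp}), which gives (8/9)p_{LinkUp} = 629/9 ⇒ p_{LinkUp} = 78.625.
Then p_{NetOne} = 155/3 + (1/3)·78.625 = 77.875.
q_{LinkUp} = 295 − 3·78.625 + 2·77.875 = 214.875.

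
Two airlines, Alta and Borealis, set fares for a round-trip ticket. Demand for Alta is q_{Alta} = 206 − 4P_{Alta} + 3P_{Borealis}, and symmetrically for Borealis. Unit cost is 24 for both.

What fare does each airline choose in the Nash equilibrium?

60.4

Alta's profit: π = (P_{Alta} − 24)(206 − 4P_{Alta} + 3P_{Borealis}).
∂π/∂P_{Alta} = 302 − 8P_{Alta} + 3P_{Borealis} = 0 ⇒ P_{Alta} = 37.75 + 0.375P_{Borealis}.
By symmetry P_{Borealis} = P_{Alta}; substituting into the reaction function, 0.625P_{Alta} = 37.75 and P_{Alta} = 60.4.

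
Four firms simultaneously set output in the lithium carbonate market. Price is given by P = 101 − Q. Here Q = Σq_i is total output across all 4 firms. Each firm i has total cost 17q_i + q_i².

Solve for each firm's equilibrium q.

A representative firm's profit is π_i = q_i(101 − Q) − 17q_i − q_i², with Q = q_i + Σ_{j≠i} q_j.
First-order condition: 84 − 4q_i − Σ_{j≠i} q_j = 0.
Imposing symmetry (q_j = q for all j) turns Σ_{j≠i} q_j into 3q, so 84 = 7q and q = 12.

12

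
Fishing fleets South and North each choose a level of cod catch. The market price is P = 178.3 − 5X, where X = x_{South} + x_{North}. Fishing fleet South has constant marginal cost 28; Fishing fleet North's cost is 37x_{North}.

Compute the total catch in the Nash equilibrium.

Fishing fleet South's profit: π = x_{South}(178.3 − 5(x_{South} + x_{North})) − 28x_{South}.
∂π/∂x_{South} = 150.3 − 10x_{South} − 5x_{North} = 0, so x_{South} = 15.03 − 0.5x_{North}.
By the same steps for North: x_{North} = 14.13 − 0.5x_{South}.
Plugging x_{North} into South's best response: x_{South} = 15.03 − 0.5(14.13 − 0.5x_{South}) ⇒ 0.75x_{South} = 7.965, so x_{South} = 10.62.
Then x_{North} = 14.13 − 0.5·10.62 = 8.82.
Total catch: 10.62 + 8.82 = 19.44.

19.44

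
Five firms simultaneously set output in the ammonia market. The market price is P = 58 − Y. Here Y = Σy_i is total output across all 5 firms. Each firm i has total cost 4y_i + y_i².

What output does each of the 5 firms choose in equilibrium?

A representative firm's profit is π_i = y_i(58 − Y) − 4y_i − y_i², with Y = y_i + Σ_{j≠i} y_j.
First-order condition: 54 − 4y_i − Σ_{j≠i} y_j = 0.
Imposing symmetry (y_j = y for all j) turns Σ_{j≠i} y_j into 4y, so 54 = 8y and y = 6.75.

6.75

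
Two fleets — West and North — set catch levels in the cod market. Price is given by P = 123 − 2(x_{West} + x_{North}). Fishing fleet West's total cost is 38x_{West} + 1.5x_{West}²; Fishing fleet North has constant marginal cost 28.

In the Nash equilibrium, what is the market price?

69.25

Fishing fleet West's profit: π = x_{West}(123 − 2(x_{West} + x_{North})) − 38x_{West} − 1.5x_{West}².
∂π/∂x_{West} = 85 − 7x_{West} − 2x_{North} = 0, so x_{West} = 85/7 − (2/7)x_{North}.
For North: ∂π/∂x_{North} = 95 − 4x_{North} − 2x_{West} = 0 ⇒ x_{North} = 23.75 − 0.5x_{West}.
Plugging x_{North} into West's best response: x_{West} = 85/7 − (2/7)(23.75 − 0.5x_{West}) ⇒ (6/7)x_{West} = 75/14, so x_{West} = 6.25.
Then x_{North} = 23.75 − 0.5·6.25 = 20.625.
Equilibrium price: P = 123 − 2·26.875 = 69.25.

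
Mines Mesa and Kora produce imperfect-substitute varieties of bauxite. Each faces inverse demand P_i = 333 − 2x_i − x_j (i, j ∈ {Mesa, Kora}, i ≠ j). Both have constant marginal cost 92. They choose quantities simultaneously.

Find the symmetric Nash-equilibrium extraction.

Mine Mesa's profit: π = x_{Mesa}(333 − 2x_{Mesa} − x_{Kora}) − 92x_{Mesa}.
∂π/∂x_{Mesa} = 241 − 4x_{Mesa} − x_{Kora} = 0 ⇒ x_{Mesa} = 60.25 − 0.25x_{Kora}.
Setting x_{Mesa} = x_{Kora} in the reaction function: x_{Mesa} = 60.25 − 0.25x_{Mesa}, so x_{Mesa} = 60.25 / 1.25 = 48.2.

48.2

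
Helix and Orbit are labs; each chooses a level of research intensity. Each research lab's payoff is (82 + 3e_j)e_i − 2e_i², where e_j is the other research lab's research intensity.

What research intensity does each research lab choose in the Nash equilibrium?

Helix's payoff is (82 + 3e_O)e_H − 2e_H².
∂π/∂e_H = 82 + 3e_O − 4e_H = 0, so e_H = 20.5 + 0.75e_O.
By symmetry e_O = e_H; substituting into the reaction function, 0.25e_H = 20.5 and e_H = 82.

82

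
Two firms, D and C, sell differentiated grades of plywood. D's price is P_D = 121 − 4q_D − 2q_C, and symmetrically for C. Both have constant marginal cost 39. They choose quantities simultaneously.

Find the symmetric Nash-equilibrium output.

Firm D's profit: π = q_D(121 − 4q_D − 2q_C) − 39q_D.
∂π/∂q_D = 82 − 8q_D − 2q_C = 0 ⇒ q_D = 10.25 − 0.25q_C.
Setting q_D = q_C in the reaction function: q_D = 10.25 − 0.25q_D, so q_D = 10.25 / 1.25 = 8.2.

8.2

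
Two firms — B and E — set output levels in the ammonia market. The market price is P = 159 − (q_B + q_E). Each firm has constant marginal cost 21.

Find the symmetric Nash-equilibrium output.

Firm B's profit: π = q_B(159 − (q_B + q_E)) − 21q_B.
∂π/∂q_B = 138 − 2q_B − q_E = 0, so q_B = 69 − 0.5q_E.
Setting q_B = q_E in the reaction function: q_B = 69 − 0.5q_B, so q_B = 69 / 1.5 = 46.

46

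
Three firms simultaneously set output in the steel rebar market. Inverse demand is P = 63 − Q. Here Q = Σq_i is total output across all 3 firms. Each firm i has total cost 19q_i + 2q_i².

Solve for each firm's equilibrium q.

5.5

A representative firm's profit is π_i = q_i(63 − Q) − 19q_i − 2q_i², with Q = q_i + Σ_{j≠i} q_j.
First-order condition: 44 − 6q_i − Σ_{j≠i} q_j = 0.
Imposing symmetry (q_j = q for all j) turns Σ_{j≠i} q_j into 2q, so 44 = 8q and q = 5.5.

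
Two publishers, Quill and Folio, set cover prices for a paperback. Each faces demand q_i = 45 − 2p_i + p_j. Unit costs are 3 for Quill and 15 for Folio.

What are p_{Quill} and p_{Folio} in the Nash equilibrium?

18.6, 23.4

Quill's profit: π = (p_{Quill} − 3)(45 − 2p_{Quill} + p_{Folio}).
∂π/∂p_{Quill} = 51 − 4p_{Quill} + p_{Folio} = 0 ⇒ p_{Quill} = 12.75 + 0.25p_{Folio}.
Similarly p_{Folio} = 18.75 + 0.25p_{Quill}.
Solving the two reaction functions simultaneously: (1 − (0.25)(0.25))p_{Quill} = 12.75 + 0.25·18.75, so 0.9375p_{Quill} = 17.4375 and p_{Quill} = 18.6.
Then p_{Folio} = 18.75 + 0.25·18.6 = 23.4.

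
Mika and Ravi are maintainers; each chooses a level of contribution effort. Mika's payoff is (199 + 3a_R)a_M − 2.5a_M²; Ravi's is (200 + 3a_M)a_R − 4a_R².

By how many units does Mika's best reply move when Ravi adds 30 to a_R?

18

Expanding Mika's payoff: 199a_M + 3a_Ra_M − 2.5a_M².
∂π/∂a_M = 199 + 3a_R − 5a_M = 0, so a_M = 39.8 + 0.6a_R.
The reaction-function slope is 0.6, so a 30-unit rise in a_R moves a_M by 0.6 × 30 = 18. Mika's best response rises — the actions are strategic complements.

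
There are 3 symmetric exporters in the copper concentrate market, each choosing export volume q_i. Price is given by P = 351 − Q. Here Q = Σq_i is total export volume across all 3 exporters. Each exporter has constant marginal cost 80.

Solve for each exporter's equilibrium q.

A representative exporter's profit is π_i = q_i(351 − Q) − 80q_i, with Q = q_i + Σ_{j≠i} q_j.
First-order condition: 271 − 2q_i − Σ_{j≠i} q_j = 0.
In a symmetric equilibrium every exporter chooses the same q, so Σ_{j≠i} q_j = 2q. The condition becomes 271 − 4q = 0, giving q = 271/4 = 67.75.

67.75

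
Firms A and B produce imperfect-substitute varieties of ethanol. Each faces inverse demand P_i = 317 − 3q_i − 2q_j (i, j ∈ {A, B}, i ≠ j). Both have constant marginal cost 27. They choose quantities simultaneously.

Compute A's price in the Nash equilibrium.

135.75

Firm A's profit: π = q_A(317 − 3q_A − 2q_B) − 27q_A.
∂π/∂q_A = 290 − 6q_A − 2q_B = 0 ⇒ q_A = 145/3 − (1/3)q_B.
The game is symmetric, so in equilibrium q_B = q_A: the reaction function gives (4/3)q_A = 145/3, hence q_A = 36.25.
P_A = 317 − 3·36.25 − 2·36.25 = 135.75.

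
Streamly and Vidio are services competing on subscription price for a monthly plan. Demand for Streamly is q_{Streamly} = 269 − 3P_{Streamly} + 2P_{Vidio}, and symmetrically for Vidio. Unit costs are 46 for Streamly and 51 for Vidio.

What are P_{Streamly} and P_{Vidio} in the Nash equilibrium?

Streamly's profit: π = (P_{Streamly} − 46)(269 − 3P_{Streamly} + 2P_{Vidio}).
∂π/∂P_{Streamly} = 407 − 6P_{Streamly} + 2P_{Vidio} = 0 ⇒ P_{Streamly} = 407/6 + (1/3)P_{Vidio}.
Similarly P_{Vidio} = 211/3 + (1/3)P_{Streamly}.
Substituting the second reaction function into the first: P_{Streamly} = 407/6 + (1/3)(211/3 + (1/3)P_{Streamly}), which gives (8/9)P_{Streamly} = 1643/18 ⇒ P_{Streamly} = 102.6875.
Then P_{Vidio} = 211/3 + (1/3)·102.6875 = 104.5625.

102.6875, 104.5625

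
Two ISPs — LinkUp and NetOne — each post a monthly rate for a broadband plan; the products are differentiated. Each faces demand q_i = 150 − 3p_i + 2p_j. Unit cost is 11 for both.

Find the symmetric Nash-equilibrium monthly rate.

45.75

LinkUp's profit: π = (p_{LinkUp} − 11)(150 − 3p_{LinkUp} + 2p_{NetOne}).
∂π/∂p_{LinkUp} = 183 − 6p_{LinkUp} + 2p_{NetOne} = 0 ⇒ p_{LinkUp} = 30.5 + (1/3)p_{NetOne}.
By symmetry p_{NetOne} = p_{LinkUp}; substituting into the reaction function, (2/3)p_{LinkUp} = 30.5 and p_{LinkUp} = 45.75.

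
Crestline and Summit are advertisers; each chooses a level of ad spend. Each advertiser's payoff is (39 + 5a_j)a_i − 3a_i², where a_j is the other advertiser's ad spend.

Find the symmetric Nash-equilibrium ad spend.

Crestline's payoff is (39 + 5a_S)a_C − 3a_C².
∂π/∂a_C = 39 + 5a_S − 6a_C = 0, so a_C = 6.5 + (5/6)a_S.
By symmetry a_S = a_C; substituting into the reaction function, (1/6)a_C = 6.5 and a_C = 39.

39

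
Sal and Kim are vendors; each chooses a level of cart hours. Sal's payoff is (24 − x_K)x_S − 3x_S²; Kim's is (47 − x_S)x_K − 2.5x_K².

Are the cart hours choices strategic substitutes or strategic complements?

strategic substitutes

Expanding Sal's payoff: 24x_S − x_Kx_S − 3x_S².
∂π/∂x_S = 24 − x_K − 6x_S = 0, so x_S = 4 − (1/6)x_K.
The best-response slope dx_S/dx_K = −1/6 < 0: the reaction function is downward-sloping, so the choices are strategic substitutes.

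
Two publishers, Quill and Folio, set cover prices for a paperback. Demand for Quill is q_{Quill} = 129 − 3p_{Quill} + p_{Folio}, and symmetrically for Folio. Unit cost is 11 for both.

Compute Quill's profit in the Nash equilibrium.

Quill's profit: π = (p_{Quill} − 11)(129 − 3p_{Quill} + p_{Folio}).
∂π/∂p_{Quill} = 162 − 6p_{Quill} + p_{Folio} = 0 ⇒ p_{Quill} = 27 + (1/6)p_{Folio}.
Setting p_{Quill} = p_{Folio} in the reaction function: p_{Quill} = 27 + (1/6)p_{Quill}, so p_{Quill} = 27 / (5/6) = 32.4.
q_{Quill} = 129 − 3·32.4 + 32.4 = 64.2.
Profit = (32.4 − 11)·64.2 = 1373.88.

1373.88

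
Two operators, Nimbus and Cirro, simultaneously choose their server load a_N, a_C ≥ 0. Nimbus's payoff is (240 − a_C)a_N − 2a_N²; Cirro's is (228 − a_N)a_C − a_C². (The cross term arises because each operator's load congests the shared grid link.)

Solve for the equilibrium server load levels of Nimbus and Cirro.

36, 96

Expanding Nimbus's payoff: 240a_N − a_Ca_N − 2a_N².
∂π/∂a_N = 240 − a_C − 4a_N = 0, so a_N = 60 − 0.25a_C.
Likewise for Cirro: a_C = 114 − 0.5a_N.
Substituting the second reaction function into the first: a_N = 60 − 0.25(114 − 0.5a_N), which gives 0.875a_N = 31.5 ⇒ a_N = 36.
Then a_C = 114 − 0.5·36 = 96.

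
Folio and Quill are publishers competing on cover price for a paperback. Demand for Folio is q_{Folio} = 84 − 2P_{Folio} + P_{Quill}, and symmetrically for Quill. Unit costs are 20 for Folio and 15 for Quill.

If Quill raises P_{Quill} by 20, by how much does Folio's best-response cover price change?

Folio's profit: π = (P_{Folio} − 20)(84 − 2P_{Folio} + P_{Quill}).
∂π/∂P_{Folio} = 124 − 4P_{Folio} + P_{Quill} = 0 ⇒ P_{Folio} = 31 + 0.25P_{Quill}.
The reaction-function slope is 0.25, so a 20-unit rise in P_{Quill} moves P_{Folio} by 0.25 × 20 = 5. Folio's best response rises — the actions are strategic complements.

5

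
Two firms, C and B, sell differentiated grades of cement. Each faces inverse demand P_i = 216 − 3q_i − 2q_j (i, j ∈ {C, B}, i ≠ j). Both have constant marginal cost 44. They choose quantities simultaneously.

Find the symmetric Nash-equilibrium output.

21.5

Firm C's profit: π = q_C(216 − 3q_C − 2q_B) − 44q_C.
∂π/∂q_C = 172 − 6q_C − 2q_B = 0 ⇒ q_C = 86/3 − (1/3)q_B.
By symmetry q_B = q_C; substituting into the reaction function, (4/3)q_C = 86/3 and q_C = 21.5.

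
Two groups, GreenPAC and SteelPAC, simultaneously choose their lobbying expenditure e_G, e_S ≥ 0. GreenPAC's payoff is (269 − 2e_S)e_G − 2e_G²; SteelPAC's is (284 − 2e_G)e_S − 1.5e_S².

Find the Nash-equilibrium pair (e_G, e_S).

Expanding GreenPAC's payoff: 269e_G − 2e_Se_G − 2e_G².
∂π/∂e_G = 269 − 2e_S − 4e_G = 0, so e_G = 67.25 − 0.5e_S.
Likewise for SteelPAC: e_S = 284/3 − (2/3)e_G.
Plugging e_S into GreenPAC's best response: e_G = 67.25 − 0.5(284/3 − (2/3)e_G) ⇒ (2/3)e_G = 239/12, so e_G = 29.875.
Then e_S = 284/3 − (2/3)·29.875 = 74.75.

29.875, 74.75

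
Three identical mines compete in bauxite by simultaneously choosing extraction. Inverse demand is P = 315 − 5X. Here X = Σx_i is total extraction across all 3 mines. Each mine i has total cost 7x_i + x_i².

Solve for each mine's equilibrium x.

14

A representative mine's profit is π_i = x_i(315 − 5X) − 7x_i − x_i², with X = x_i + Σ_{j≠i} x_j.
First-order condition: 308 − 12x_i − 5Σ_{j≠i} x_j = 0.
Imposing symmetry (x_j = x for all j) turns Σ_{j≠i} x_j into 2x, so 308 = 22x and x = 14.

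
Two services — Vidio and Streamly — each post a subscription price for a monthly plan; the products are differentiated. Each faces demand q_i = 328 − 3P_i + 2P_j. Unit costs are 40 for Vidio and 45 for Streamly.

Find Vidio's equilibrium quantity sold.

Vidio's profit: π = (P_{Vidio} − 40)(328 − 3P_{Vidio} + 2P_{Streamly}).
∂π/∂P_{Vidio} = 448 − 6P_{Vidio} + 2P_{Streamly} = 0 ⇒ P_{Vidio} = 224/3 + (1/3)P_{Streamly}.
Similarly P_{Streamly} = 463/6 + (1/3)P_{Vidio}.
Substituting the second reaction function into the first: P_{Vidio} = 224/3 + (1/3)(463/6 + (1/3)P_{Vidio}), which gives (8/9)P_{Vidio} = 1807/18 ⇒ P_{Vidio} = 112.9375.
Then P_{Streamly} = 463/6 + (1/3)·112.9375 = 114.8125.
q_{Vidio} = 328 − 3·112.9375 + 2·114.8125 = 218.8125.

218.8125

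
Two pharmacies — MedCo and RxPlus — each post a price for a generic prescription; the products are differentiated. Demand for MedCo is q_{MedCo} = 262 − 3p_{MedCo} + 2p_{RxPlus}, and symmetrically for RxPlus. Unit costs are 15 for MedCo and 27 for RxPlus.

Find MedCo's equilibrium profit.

MedCo's profit: π = (p_{MedCo} − 15)(262 − 3p_{MedCo} + 2p_{RxPlus}).
∂π/∂p_{MedCo} = 307 − 6p_{MedCo} + 2p_{RxPlus} = 0 ⇒ p_{MedCo} = 307/6 + (1/3)p_{RxPlus}.
Similarly p_{RxPlus} = 343/6 + (1/3)p_{MedCo}.
Solving the two reaction functions simultaneously: (1 − (1/3)(1/3))p_{MedCo} = 307/6 + (1/3)·(343/6), so (8/9)p_{MedCo} = 632/9 and p_{MedCo} = 79.
Then p_{RxPlus} = 343/6 + (1/3)·79 = 83.5.
q_{MedCo} = 262 − 3·79 + 2·83.5 = 192.
Profit = (79 − 15)·192 = 12288.

12288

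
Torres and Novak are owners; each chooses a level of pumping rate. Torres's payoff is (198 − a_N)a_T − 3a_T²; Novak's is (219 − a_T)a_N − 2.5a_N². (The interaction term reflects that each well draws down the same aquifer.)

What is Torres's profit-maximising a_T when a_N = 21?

29.5

Expanding Torres's payoff: 198a_T − a_Na_T − 3a_T².
∂π/∂a_T = 198 − a_N − 6a_T = 0, so a_T = 33 − (1/6)a_N.
At a_N = 21: a_T = 33 − (1/6)·21 = 29.5.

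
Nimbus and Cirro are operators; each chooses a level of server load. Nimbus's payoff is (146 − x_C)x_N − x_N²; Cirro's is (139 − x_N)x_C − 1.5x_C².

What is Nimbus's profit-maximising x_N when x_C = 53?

Expanding Nimbus's payoff: 146x_N − x_Cx_N − x_N².
∂π/∂x_N = 146 − x_C − 2x_N = 0, so x_N = 73 − 0.5x_C.
At x_C = 53: x_N = 73 − 0.5·53 = 46.5.

46.5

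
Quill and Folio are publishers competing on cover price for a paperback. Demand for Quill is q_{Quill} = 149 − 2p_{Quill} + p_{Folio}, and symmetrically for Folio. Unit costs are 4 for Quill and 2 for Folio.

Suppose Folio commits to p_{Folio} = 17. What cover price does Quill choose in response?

43.5

Quill's profit: π = (p_{Quill} − 4)(149 − 2p_{Quill} + p_{Folio}).
∂π/∂p_{Quill} = 157 − 4p_{Quill} + p_{Folio} = 0 ⇒ p_{Quill} = 39.25 + 0.25p_{Folio}.
At p_{Folio} = 17: p_{Quill} = 39.25 + 0.25·17 = 43.5.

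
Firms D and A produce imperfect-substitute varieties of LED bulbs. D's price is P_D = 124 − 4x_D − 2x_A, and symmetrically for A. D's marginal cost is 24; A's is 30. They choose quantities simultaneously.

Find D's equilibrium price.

Firm D's profit: π = x_D(124 − 4x_D − 2x_A) − 24x_D.
∂π/∂x_D = 100 − 8x_D − 2x_A = 0 ⇒ x_D = 12.5 − 0.25x_A.
Similarly x_A = 11.75 − 0.25x_D.
Solving the two reaction functions simultaneously: (1 − (−0.25)(−0.25))x_D = 12.5 − 0.25·11.75, so 0.9375x_D = 9.5625 and x_D = 10.2.
Then x_A = 11.75 − 0.25·10.2 = 9.2.
P_D = 124 − 4·10.2 − 2·9.2 = 64.8.

64.8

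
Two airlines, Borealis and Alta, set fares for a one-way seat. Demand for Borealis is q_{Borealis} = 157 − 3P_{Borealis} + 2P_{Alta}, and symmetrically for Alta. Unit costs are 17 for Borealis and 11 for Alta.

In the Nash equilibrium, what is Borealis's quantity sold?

101.625

Borealis's profit: π = (P_{Borealis} − 17)(157 − 3P_{Borealis} + 2P_{Alta}).
∂π/∂P_{Borealis} = 208 − 6P_{Borealis} + 2P_{Alta} = 0 ⇒ P_{Borealis} = 104/3 + (1/3)P_{Alta}.
Similarly P_{Alta} = 95/3 + (1/3)P_{Borealis}.
Solving the two reaction functions simultaneously: (1 − (1/3)(1/3))P_{Borealis} = 104/3 + (1/3)·(95/3), so (8/9)P_{Borealis} = 407/9 and P_{Borealis} = 50.875.
Then P_{Alta} = 95/3 + (1/3)·50.875 = 48.625.
q_{Borealis} = 157 − 3·50.875 + 2·48.625 = 101.625.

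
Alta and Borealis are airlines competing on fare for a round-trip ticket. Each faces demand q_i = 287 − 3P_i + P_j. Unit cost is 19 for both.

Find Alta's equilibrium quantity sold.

Alta's profit: π = (P_{Alta} − 19)(287 − 3P_{Alta} + P_{Borealis}).
∂π/∂P_{Alta} = 344 − 6P_{Alta} + P_{Borealis} = 0 ⇒ P_{Alta} = 172/3 + (1/6)P_{Borealis}.
Setting P_{Alta} = P_{Borealis} in the reaction function: P_{Alta} = 172/3 + (1/6)P_{Alta}, so P_{Alta} = (172/3) / (5/6) = 68.8.
q_{Alta} = 287 − 3·68.8 + 68.8 = 149.4.

149.4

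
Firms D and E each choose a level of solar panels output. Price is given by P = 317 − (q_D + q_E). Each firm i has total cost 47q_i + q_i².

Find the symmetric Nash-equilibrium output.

Firm D's profit: π = q_D(317 − (q_D + q_E)) − 47q_D − q_D².
∂π/∂q_D = 270 − 4q_D − q_E = 0, so q_D = 67.5 − 0.25q_E.
By symmetry q_E = q_D; substituting into the reaction function, 1.25q_D = 67.5 and q_D = 54.

54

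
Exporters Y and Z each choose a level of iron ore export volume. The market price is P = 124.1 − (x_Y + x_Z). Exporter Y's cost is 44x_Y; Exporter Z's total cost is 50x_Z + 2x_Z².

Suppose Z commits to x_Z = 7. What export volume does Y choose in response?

36.55

Exporter Y's profit: π = x_Y(124.1 − (x_Y + x_Z)) − 44x_Y.
∂π/∂x_Y = 80.1 − 2x_Y − x_Z = 0, so x_Y = 40.05 − 0.5x_Z.
At x_Z = 7: x_Y = 40.05 − 0.5·7 = 36.55.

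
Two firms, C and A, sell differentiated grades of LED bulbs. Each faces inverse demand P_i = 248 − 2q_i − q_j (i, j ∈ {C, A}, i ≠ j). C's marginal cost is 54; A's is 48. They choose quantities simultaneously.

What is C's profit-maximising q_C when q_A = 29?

Firm C's profit: π = q_C(248 − 2q_C − q_A) − 54q_C.
∂π/∂q_C = 194 − 4q_C − q_A = 0 ⇒ q_C = 48.5 − 0.25q_A.
At q_A = 29: q_C = 48.5 − 0.25·29 = 41.25.

41.25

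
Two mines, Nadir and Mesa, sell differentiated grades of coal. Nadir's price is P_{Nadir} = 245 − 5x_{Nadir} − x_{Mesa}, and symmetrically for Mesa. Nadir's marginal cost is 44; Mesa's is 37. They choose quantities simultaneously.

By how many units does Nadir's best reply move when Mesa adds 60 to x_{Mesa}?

-6

Mine Nadir's profit: π = x_{Nadir}(245 − 5x_{Nadir} − x_{Mesa}) − 44x_{Nadir}.
∂π/∂x_{Nadir} = 201 − 10x_{Nadir} − x_{Mesa} = 0 ⇒ x_{Nadir} = 20.1 − 0.1x_{Mesa}.
The reaction-function slope is −0.1, so a 60-unit rise in x_{Mesa} moves x_{Nadir} by −0.1 × 60 = −6. Nadir's best response falls — the actions are strategic substitutes.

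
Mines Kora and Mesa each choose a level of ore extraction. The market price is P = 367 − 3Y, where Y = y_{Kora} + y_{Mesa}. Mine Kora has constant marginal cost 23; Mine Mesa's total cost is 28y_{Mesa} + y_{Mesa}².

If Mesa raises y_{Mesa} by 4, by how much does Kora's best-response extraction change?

Mine Kora's profit: π = y_{Kora}(367 − 3(y_{Kora} + y_{Mesa})) − 23y_{Kora}.
∂π/∂y_{Kora} = 344 − 6y_{Kora} − 3y_{Mesa} = 0, so y_{Kora} = 172/3 − 0.5y_{Mesa}.
The reaction-function slope is −0.5, so a 4-unit rise in y_{Mesa} moves y_{Kora} by −0.5 × 4 = −2. Kora's best response falls — the actions are strategic substitutes.

-2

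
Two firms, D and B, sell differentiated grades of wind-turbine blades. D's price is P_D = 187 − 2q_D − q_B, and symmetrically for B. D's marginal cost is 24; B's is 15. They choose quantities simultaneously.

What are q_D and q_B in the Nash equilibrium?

Firm D's profit: π = q_D(187 − 2q_D − q_B) − 24q_D.
∂π/∂q_D = 163 − 4q_D − q_B = 0 ⇒ q_D = 40.75 − 0.25q_B.
Similarly q_B = 43 − 0.25q_D.
Substituting the second reaction function into the first: q_D = 40.75 − 0.25(43 − 0.25q_D), which gives 0.9375q_D = 30 ⇒ q_D = 32.
Then q_B = 43 − 0.25·32 = 35.

32, 35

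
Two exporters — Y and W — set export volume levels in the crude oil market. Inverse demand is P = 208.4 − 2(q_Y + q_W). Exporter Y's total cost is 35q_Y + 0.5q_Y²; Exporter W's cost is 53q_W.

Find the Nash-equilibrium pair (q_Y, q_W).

23.925, 26.8875

Exporter Y's profit: π = q_Y(208.4 − 2(q_Y + q_W)) − 35q_Y − 0.5q_Y².
∂π/∂q_Y = 173.4 − 5q_Y − 2q_W = 0, so q_Y = 34.68 − 0.4q_W.
For W: ∂π/∂q_W = 155.4 − 4q_W − 2q_Y = 0 ⇒ q_W = 38.85 − 0.5q_Y.
Plugging q_W into Y's best response: q_Y = 34.68 − 0.4(38.85 − 0.5q_Y) ⇒ 0.8q_Y = 19.14, so q_Y = 23.925.
Then q_W = 38.85 − 0.5·23.925 = 26.8875.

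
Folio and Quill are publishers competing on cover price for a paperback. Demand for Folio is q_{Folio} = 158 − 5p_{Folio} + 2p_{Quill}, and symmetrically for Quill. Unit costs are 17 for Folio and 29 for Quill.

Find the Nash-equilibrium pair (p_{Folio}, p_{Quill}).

31.625, 36.625

Folio's profit: π = (p_{Folio} − 17)(158 − 5p_{Folio} + 2p_{Quill}).
∂π/∂p_{Folio} = 243 − 10p_{Folio} + 2p_{Quill} = 0 ⇒ p_{Folio} = 24.3 + 0.2p_{Quill}.
Similarly p_{Quill} = 30.3 + 0.2p_{Folio}.
Plugging p_{Quill} into Folio's best response: p_{Folio} = 24.3 + 0.2(30.3 + 0.2p_{Folio}) ⇒ 0.96p_{Folio} = 30.36, so p_{Folio} = 31.625.
Then p_{Quill} = 30.3 + 0.2·31.625 = 36.625.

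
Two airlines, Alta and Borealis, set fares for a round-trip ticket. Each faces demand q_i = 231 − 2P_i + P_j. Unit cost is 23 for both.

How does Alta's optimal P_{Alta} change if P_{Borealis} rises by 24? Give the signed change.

Alta's profit: π = (P_{Alta} − 23)(231 − 2P_{Alta} + P_{Borealis}).
∂π/∂P_{Alta} = 277 − 4P_{Alta} + P_{Borealis} = 0 ⇒ P_{Alta} = 69.25 + 0.25P_{Borealis}.
The reaction-function slope is 0.25, so a 24-unit rise in P_{Borealis} moves P_{Alta} by 0.25 × 24 = 6. Alta's best response rises — the actions are strategic complements.

6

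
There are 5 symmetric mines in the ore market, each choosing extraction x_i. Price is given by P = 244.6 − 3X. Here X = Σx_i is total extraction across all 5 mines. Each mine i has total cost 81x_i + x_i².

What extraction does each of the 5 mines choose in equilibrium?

8.18

A representative mine's profit is π_i = x_i(244.6 − 3X) − 81x_i − x_i², with X = x_i + Σ_{j≠i} x_j.
First-order condition: 163.6 − 8x_i − 3Σ_{j≠i} x_j = 0.
In a symmetric equilibrium every mine chooses the same x, so Σ_{j≠i} x_j = 4x. The condition becomes 163.6 − 20x = 0, giving x = 163.6/20 = 8.18.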